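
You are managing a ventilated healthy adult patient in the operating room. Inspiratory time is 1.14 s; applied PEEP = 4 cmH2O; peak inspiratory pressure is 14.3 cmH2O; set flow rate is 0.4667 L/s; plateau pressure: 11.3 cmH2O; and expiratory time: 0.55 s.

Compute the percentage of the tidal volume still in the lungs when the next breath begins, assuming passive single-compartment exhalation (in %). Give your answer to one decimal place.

Vt = flow × Ti = 0.4667 L/s × 1.14 s × 1000 mL/L = 532.04 mL.
R = (PIP − Pplat)/V̇ = (14.3 − 11.3) / 0.4667 = 3.0/0.4667 = 6.428 cmH2O·s/L.
C = Vt/(Pplat − PEEP) = 532.04 / (11.3 − 4) = 532.04/7.3 = 72.882 mL/cmH2O.
τ = R × C = 6.428 × 0.07288 L/cmH2O = 0.4685 s.
Fraction remaining at end-expiration = e^(−Te/τ) = e^(−0.55/0.4685) = 0.3091 → 30.91%.

30.9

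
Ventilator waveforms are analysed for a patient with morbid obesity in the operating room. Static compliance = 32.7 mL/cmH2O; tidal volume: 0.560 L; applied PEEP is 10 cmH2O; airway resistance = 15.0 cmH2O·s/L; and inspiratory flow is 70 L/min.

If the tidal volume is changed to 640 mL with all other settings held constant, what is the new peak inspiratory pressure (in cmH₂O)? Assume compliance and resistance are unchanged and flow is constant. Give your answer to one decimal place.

Flow: 70 L/min ÷ 60 = 1.1667 L/s.
PIP = Vt/C + R·V̇ + PEEP (constant-flow equation of motion).
Only the elastic term changes: ΔPIP = ΔVt / C = (640 − 560) / 32.7 = 2.446 cmH2O.
Original PIP = 560/32.7 + 15.0×1.1667 + 10 = 44.626 cmH2O; new PIP = 44.626 + (2.446) = 47.072 cmH2O.

47.1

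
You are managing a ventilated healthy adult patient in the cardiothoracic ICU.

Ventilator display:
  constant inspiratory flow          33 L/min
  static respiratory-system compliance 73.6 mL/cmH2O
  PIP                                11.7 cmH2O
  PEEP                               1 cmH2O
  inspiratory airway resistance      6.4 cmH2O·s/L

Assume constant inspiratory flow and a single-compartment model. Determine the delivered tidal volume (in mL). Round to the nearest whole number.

Flow: 33 L/min ÷ 60 = 0.55 L/s.
Equation of motion (constant flow): PIP = Vt/C + R·V̇ + PEEP.
Vt/C = PIP − R·V̇ − PEEP = 11.7 − 3.52 − 1 = 7.18 cmH2O.
Vt = C × 7.18 = 73.6 × 7.18 = 528.45 mL.

528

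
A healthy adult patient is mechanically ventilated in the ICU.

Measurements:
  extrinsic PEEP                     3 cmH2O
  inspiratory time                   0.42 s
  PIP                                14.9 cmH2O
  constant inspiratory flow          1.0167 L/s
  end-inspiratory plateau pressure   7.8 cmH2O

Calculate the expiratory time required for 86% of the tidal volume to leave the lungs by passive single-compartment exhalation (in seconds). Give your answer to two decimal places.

1.22

Vt = flow × Ti = 1.0167 L/s × 0.42 s × 1000 mL/L = 427.01 mL.
R = (PIP − Pplat)/V̇ = (14.9 − 7.8) / 1.0167 = 7.1/1.0167 = 6.983 cmH2O·s/L.
C = Vt/(Pplat − PEEP) = 427.01 / (7.8 − 3) = 427.01/4.8 = 88.96 mL/cmH2O.
τ = R × C = 6.983 × 0.08896 L/cmH2O = 0.6212 s.
t = −τ·ln(1 − 0.86) = −0.6212·ln(0.14) = 1.221 s.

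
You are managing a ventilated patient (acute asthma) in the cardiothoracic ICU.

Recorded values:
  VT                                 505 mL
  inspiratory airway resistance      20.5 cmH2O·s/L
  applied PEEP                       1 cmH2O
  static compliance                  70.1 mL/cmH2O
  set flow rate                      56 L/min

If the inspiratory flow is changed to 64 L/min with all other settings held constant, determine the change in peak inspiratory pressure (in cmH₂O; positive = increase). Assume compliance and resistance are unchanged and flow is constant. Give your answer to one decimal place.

2.7

Flow: 56 L/min ÷ 60 = 0.9333 L/s.
New flow: 64 L/min ÷ 60 = 1.0667 L/s.
PIP = Vt/C + R·V̇ + PEEP (constant-flow equation of motion).
Only the resistive term changes: ΔPIP = R × ΔV̇ = 20.5 × (1.0667 − 0.9333) = 20.5 × 0.1334 = 2.735 cmH2O.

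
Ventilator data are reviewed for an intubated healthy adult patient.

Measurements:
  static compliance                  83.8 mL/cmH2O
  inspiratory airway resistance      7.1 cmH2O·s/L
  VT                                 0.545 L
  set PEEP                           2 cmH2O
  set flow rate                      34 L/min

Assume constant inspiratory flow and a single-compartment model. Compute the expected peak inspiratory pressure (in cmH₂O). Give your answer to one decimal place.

12.5

Flow: 34 L/min ÷ 60 = 0.5667 L/s.
Equation of motion (constant flow): PIP = Vt/C + R·V̇ + PEEP.
PIP = 545/83.8 + 7.1×0.5667 + 2 = 6.504 + 4.024 + 2 = 12.528 cmH2O.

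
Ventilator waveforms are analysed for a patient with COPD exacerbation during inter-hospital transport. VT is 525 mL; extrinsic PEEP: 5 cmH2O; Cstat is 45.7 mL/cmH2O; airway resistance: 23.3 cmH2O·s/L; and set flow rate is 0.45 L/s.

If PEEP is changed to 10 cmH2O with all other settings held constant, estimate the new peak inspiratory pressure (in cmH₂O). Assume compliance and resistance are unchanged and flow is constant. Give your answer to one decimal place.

32.0

PIP = Vt/C + R·V̇ + PEEP (constant-flow equation of motion).
Only the baseline term changes: ΔPIP = ΔPEEP = 10 − 5 = 5.0 cmH2O.
Original PIP = 525/45.7 + 23.3×0.45 + 5 = 26.973 cmH2O; new PIP = 26.973 + (5.0) = 31.973 cmH2O.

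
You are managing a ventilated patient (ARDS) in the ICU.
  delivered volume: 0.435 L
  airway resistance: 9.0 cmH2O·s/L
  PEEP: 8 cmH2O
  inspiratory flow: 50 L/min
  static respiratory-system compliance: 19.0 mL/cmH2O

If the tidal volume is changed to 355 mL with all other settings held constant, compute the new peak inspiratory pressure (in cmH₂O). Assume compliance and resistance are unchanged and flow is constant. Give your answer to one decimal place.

34.2

Flow: 50 L/min ÷ 60 = 0.8333 L/s.
PIP = Vt/C + R·V̇ + PEEP (constant-flow equation of motion).
Only the elastic term changes: ΔPIP = ΔVt / C = (355 − 435) / 19.0 = -4.211 cmH2O.
Original PIP = 435/19.0 + 9.0×0.8333 + 8 = 38.394 cmH2O; new PIP = 38.394 + (-4.211) = 34.183 cmH2O.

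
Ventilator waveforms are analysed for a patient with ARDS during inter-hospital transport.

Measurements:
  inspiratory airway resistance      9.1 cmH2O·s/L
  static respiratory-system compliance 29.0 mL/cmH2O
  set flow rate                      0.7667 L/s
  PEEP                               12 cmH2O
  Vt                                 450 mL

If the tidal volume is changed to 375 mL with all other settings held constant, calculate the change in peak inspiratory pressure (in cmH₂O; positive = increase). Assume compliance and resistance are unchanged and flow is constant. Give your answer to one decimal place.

PIP = Vt/C + R·V̇ + PEEP (constant-flow equation of motion).
Only the elastic term changes: ΔPIP = ΔVt / C = (375 − 450) / 29.0 = -2.586 cmH2O.

-2.6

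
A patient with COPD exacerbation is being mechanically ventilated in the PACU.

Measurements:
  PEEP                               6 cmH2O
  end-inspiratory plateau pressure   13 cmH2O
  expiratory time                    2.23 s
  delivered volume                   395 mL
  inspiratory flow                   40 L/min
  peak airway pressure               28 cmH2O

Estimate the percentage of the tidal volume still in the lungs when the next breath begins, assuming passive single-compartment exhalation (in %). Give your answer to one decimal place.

Flow: 40 L/min ÷ 60 = 0.6667 L/s.
R = (PIP − Pplat)/V̇ = (28 − 13) / 0.6667 = 15.0/0.6667 = 22.499 cmH2O·s/L.
C = Vt/(Pplat − PEEP) = 395.0 / (13 − 6) = 395.0/7.0 = 56.429 mL/cmH2O.
τ = R × C = 22.499 × 0.05643 L/cmH2O = 1.27 s.
Fraction remaining at end-expiration = e^(−Te/τ) = e^(−2.23/1.27) = 0.1728 → 17.28%.

17.3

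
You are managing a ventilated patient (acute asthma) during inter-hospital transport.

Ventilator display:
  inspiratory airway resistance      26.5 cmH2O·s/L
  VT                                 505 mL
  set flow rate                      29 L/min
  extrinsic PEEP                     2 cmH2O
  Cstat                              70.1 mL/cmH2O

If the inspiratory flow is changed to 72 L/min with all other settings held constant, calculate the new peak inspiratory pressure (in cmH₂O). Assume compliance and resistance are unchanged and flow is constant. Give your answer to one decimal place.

Flow: 29 L/min ÷ 60 = 0.4833 L/s.
New flow: 72 L/min ÷ 60 = 1.2 L/s.
PIP = Vt/C + R·V̇ + PEEP (constant-flow equation of motion).
Only the resistive term changes: ΔPIP = R × ΔV̇ = 26.5 × (1.2 − 0.4833) = 26.5 × 0.7167 = 18.993 cmH2O.
Original PIP = 505/70.1 + 26.5×0.4833 + 2 = 22.011 cmH2O; new PIP = 22.011 + (18.993) = 41.004 cmH2O.

41.0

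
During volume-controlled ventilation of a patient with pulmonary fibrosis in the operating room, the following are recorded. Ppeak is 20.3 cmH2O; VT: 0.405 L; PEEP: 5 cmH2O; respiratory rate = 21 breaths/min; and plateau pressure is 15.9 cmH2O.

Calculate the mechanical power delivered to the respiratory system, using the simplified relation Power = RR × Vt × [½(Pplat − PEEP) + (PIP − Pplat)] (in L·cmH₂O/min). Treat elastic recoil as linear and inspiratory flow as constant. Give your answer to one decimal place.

Per-breath work = Vt × [½(Pplat−PEEP) + (PIP−Pplat)] = 0.405 × [0.5×10.9 + 4.4] = 0.405 × 9.85 = 3.989 L·cmH2O.
Power = 21 × 3.989 = 83.769 L·cmH2O/min.

83.8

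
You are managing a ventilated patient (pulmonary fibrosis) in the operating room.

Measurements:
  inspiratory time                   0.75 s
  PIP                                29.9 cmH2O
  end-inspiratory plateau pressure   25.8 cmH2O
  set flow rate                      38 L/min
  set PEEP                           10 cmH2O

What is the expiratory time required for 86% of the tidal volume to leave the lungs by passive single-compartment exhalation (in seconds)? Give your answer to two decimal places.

0.38

Flow: 38 L/min ÷ 60 = 0.6333 L/s.
Vt = flow × Ti = 0.6333 L/s × 0.75 s × 1000 mL/L = 474.98 mL.
R = (PIP − Pplat)/V̇ = (29.9 − 25.8) / 0.6333 = 4.1/0.6333 = 6.474 cmH2O·s/L.
C = Vt/(Pplat − PEEP) = 474.98 / (25.8 − 10) = 474.98/15.8 = 30.062 mL/cmH2O.
τ = R × C = 6.474 × 0.03006 L/cmH2O = 0.1946 s.
t = −τ·ln(1 − 0.86) = −0.1946·ln(0.14) = 0.3826 s.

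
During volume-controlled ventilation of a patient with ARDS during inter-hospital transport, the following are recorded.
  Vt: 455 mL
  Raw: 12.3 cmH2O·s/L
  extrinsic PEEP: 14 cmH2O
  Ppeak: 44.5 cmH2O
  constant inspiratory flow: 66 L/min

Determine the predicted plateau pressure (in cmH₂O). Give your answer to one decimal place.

31.0

Flow: 66 L/min ÷ 60 = 1.1 L/s.
Pplat = PIP − Raw × flow = 44.5 − 12.3 × 1.1 = 44.5 − 13.53 = 30.97 cmH2O.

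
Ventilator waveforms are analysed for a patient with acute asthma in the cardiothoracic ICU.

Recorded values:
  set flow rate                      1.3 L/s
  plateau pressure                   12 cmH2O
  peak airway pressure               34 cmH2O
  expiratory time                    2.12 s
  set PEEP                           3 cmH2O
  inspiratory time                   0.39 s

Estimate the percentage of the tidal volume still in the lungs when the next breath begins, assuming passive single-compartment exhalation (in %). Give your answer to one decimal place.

Vt = flow × Ti = 1.3 L/s × 0.39 s × 1000 mL/L = 507.0 mL.
R = (PIP − Pplat)/V̇ = (34 − 12) / 1.3 = 22.0/1.3 = 16.923 cmH2O·s/L.
C = Vt/(Pplat − PEEP) = 507.0 / (12 − 3) = 507.0/9.0 = 56.333 mL/cmH2O.
τ = R × C = 16.923 × 0.05633 L/cmH2O = 0.9533 s.
Fraction remaining at end-expiration = e^(−Te/τ) = e^(−2.12/0.9533) = 0.1082 → 10.82%.

10.8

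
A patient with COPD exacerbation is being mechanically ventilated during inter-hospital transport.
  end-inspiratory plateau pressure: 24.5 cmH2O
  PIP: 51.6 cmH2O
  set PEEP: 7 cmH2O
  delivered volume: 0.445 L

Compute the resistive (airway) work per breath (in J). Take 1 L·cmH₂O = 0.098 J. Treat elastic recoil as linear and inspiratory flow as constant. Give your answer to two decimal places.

1.18

With constant inspiratory flow the resistive pressure is constant at PIP − Pplat = 51.6 − 24.5 = 27.1 cmH2O, so resistive work = 27.1 × 0.445 = 12.06 L·cmH2O.
× 0.098 J/(L·cmH2O) → 1.182 J.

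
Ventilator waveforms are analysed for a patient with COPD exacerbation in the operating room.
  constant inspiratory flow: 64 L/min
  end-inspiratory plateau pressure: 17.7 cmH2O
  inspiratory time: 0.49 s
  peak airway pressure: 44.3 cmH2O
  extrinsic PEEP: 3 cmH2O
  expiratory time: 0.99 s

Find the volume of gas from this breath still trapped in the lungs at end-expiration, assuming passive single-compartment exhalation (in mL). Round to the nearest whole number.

171

Flow: 64 L/min ÷ 60 = 1.0667 L/s.
Vt = flow × Ti = 1.0667 L/s × 0.49 s × 1000 mL/L = 522.68 mL.
R = (PIP − Pplat)/V̇ = (44.3 − 17.7) / 1.0667 = 26.6/1.0667 = 24.937 cmH2O·s/L.
C = Vt/(Pplat − PEEP) = 522.68 / (17.7 − 3) = 522.68/14.7 = 35.556 mL/cmH2O.
τ = R × C = 24.937 × 0.03556 L/cmH2O = 0.8868 s.
Fraction remaining = e^(−Te/τ) = e^(−0.99/0.8868) = 0.3275.
Trapped volume = 522.68 × 0.3275 = 171.18 mL.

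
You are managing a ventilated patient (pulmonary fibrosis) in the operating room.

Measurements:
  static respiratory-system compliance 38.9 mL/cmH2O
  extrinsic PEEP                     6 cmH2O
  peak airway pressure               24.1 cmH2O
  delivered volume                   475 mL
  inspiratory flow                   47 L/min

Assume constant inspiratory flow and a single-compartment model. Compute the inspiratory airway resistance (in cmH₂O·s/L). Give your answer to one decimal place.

Flow: 47 L/min ÷ 60 = 0.7833 L/s.
Equation of motion (constant flow): PIP = Vt/C + R·V̇ + PEEP.
R·V̇ = PIP − Vt/C − PEEP = 24.1 − 475/38.9 − 6 = 24.1 − 12.211 − 6 = 5.889 cmH2O.
R = 5.889 / 0.7833 = 7.518 cmH2O·s/L.

7.5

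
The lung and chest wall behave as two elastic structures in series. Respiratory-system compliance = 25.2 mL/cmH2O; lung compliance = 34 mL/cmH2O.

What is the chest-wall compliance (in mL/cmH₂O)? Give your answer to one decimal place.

1/Ccw = 1/Crs − 1/CL.
1/Ccw = 1/25.2 − 1/34 = 0.01027.
Ccw = 97.371 mL/cmH2O.

97.4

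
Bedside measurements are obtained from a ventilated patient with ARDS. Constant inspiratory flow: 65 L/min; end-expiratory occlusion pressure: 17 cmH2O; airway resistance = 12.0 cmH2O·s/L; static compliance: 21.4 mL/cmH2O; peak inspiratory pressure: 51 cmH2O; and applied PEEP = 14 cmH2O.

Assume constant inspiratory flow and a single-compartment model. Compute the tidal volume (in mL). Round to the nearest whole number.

Flow: 65 L/min ÷ 60 = 1.0833 L/s.
Total PEEP = 17 cmH2O (set 14 + intrinsic 3); this is the baseline alveolar pressure.
Equation of motion (constant flow): PIP = Vt/C + R·V̇ + PEEP.
Vt/C = PIP − R·V̇ − PEEP = 51 − 13.0 − 17 = 21.0 cmH2O.
Vt = C × 21.0 = 21.4 × 21.0 = 449.4 mL.

449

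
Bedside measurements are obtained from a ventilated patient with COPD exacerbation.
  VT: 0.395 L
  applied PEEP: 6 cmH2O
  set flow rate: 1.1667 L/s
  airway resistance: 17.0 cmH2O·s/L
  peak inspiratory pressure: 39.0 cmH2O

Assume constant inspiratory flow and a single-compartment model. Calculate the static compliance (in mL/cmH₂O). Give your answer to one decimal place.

Equation of motion (constant flow): PIP = Vt/C + R·V̇ + PEEP.
Vt/C = PIP − R·V̇ − PEEP = 39.0 − 17.0×1.1667 − 6 = 39.0 − 19.834 − 6 = 13.166 cmH2O.
C = Vt / 13.166 = 395 / 13.166 = 30.002 mL/cmH2O.

30.0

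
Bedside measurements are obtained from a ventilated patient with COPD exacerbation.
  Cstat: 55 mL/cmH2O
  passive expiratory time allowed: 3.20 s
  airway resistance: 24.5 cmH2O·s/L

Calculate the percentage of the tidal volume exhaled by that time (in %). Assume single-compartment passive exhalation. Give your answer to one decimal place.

90.7

τ = R × C = 24.5 × 55 mL/cmH2O = 24.5 × 0.055 L/cmH2O = 1.348 s.
Passive exhalation: V(t)/V₀ = e^(−t/τ) = e^(−3.20/1.348) = 0.09312.
Fraction exhaled = 1 − 0.09312 = 0.9069 → 90.69%.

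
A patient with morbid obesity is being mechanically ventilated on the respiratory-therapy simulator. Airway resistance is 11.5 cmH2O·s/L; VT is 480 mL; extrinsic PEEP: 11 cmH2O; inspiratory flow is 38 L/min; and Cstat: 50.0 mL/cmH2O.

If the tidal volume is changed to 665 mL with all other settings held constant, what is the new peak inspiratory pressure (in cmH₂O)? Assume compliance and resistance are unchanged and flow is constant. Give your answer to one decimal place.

Flow: 38 L/min ÷ 60 = 0.6333 L/s.
PIP = Vt/C + R·V̇ + PEEP (constant-flow equation of motion).
Only the elastic term changes: ΔPIP = ΔVt / C = (665 − 480) / 50.0 = 3.7 cmH2O.
Original PIP = 480/50.0 + 11.5×0.6333 + 11 = 27.883 cmH2O; new PIP = 27.883 + (3.7) = 31.583 cmH2O.

31.6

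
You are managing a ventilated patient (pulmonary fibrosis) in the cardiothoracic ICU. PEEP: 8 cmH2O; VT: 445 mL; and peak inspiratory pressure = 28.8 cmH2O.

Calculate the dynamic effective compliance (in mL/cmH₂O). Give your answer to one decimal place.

Dynamic compliance = Vt / (PIP − PEEP) = 445 / (28.8 − 8) = 445 / 20.8 = 21.394 mL/cmH2O.

21.4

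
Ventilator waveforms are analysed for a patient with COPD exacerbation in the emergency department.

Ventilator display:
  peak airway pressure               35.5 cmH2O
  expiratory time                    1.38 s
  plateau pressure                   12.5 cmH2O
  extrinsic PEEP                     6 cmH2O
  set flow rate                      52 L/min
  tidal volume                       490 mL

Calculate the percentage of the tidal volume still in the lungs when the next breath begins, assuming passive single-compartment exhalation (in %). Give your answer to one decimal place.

50.2

Flow: 52 L/min ÷ 60 = 0.8667 L/s.
R = (PIP − Pplat)/V̇ = (35.5 − 12.5) / 0.8667 = 23.0/0.8667 = 26.537 cmH2O·s/L.
C = Vt/(Pplat − PEEP) = 490.0 / (12.5 − 6) = 490.0/6.5 = 75.385 mL/cmH2O.
τ = R × C = 26.537 × 0.07539 L/cmH2O = 2.001 s.
Fraction remaining at end-expiration = e^(−Te/τ) = e^(−1.38/2.001) = 0.5017 → 50.17%.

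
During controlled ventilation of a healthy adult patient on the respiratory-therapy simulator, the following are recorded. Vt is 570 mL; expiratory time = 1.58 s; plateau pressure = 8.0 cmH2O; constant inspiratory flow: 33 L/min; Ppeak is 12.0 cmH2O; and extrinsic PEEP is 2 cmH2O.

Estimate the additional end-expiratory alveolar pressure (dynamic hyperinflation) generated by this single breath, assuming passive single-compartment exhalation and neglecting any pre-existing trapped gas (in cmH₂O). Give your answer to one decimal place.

0.6

Flow: 33 L/min ÷ 60 = 0.55 L/s.
R = (PIP − Pplat)/V̇ = (12.0 − 8.0) / 0.55 = 4.0/0.55 = 7.273 cmH2O·s/L.
C = Vt/(Pplat − PEEP) = 570.0 / (8.0 − 2) = 570.0/6.0 = 95.0 mL/cmH2O.
τ = R × C = 7.273 × 0.095 L/cmH2O = 0.6909 s.
Fraction remaining = e^(−Te/τ) = e^(−1.58/0.6909) = 0.1016; trapped volume = 570.0 × 0.1016 = 57.912 mL.
Additional alveolar pressure from trapping ≈ V_trapped / C = 57.912 / 95.0 = 0.6096 cmH2O.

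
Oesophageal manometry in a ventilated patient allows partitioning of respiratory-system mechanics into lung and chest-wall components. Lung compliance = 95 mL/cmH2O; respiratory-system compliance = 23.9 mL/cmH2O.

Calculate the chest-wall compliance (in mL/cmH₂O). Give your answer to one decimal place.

1/Ccw = 1/Crs − 1/CL.
1/Ccw = 1/23.9 − 1/95 = 0.03131.
Ccw = 31.939 mL/cmH2O.

31.9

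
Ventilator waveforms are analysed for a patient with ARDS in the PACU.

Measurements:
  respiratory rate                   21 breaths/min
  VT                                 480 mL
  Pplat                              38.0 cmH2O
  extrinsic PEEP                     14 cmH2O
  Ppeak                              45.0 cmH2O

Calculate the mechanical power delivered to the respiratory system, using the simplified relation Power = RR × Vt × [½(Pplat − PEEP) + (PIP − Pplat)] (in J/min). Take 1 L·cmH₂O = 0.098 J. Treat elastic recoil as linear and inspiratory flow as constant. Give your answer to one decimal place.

18.8

Per-breath work = Vt × [½(Pplat−PEEP) + (PIP−Pplat)] = 0.480 × [0.5×24.0 + 7.0] = 0.480 × 19.0 = 9.12 L·cmH2O.
Power = 21 × 9.12 = 191.52 L·cmH2O/min.
× 0.098 J/(L·cmH2O) → 18.769 J/min.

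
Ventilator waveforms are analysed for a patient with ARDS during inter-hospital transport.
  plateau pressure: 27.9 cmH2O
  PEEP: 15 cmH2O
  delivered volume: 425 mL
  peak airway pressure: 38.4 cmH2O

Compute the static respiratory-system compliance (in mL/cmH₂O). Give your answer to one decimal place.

32.9

Cstat = Vt / (Pplat − PEEP) = 425 / (27.9 − 15) = 425 / 12.9 = 32.946 mL/cmH2O.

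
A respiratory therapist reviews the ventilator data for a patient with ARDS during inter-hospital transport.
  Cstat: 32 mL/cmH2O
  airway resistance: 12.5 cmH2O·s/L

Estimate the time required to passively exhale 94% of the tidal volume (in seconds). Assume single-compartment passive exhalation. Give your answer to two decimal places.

τ = R × C = 12.5 × 32 mL/cmH2O = 12.5 × 0.032 L/cmH2O = 0.4 s.
Exhaled fraction f = 1 − e^(−t/τ) → t = −τ·ln(1 − f) = −0.4·ln(0.06) = 1.125 s.

1.13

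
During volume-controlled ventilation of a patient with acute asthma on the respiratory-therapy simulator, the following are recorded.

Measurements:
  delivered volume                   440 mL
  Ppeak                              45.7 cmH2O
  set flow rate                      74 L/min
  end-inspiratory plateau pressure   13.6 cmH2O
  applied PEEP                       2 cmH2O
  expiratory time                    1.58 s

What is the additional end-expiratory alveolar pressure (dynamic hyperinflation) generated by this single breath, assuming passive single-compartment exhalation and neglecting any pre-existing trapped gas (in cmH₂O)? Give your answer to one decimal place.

2.3

Flow: 74 L/min ÷ 60 = 1.2333 L/s.
R = (PIP − Pplat)/V̇ = (45.7 − 13.6) / 1.2333 = 32.1/1.2333 = 26.028 cmH2O·s/L.
C = Vt/(Pplat − PEEP) = 440.0 / (13.6 − 2) = 440.0/11.6 = 37.931 mL/cmH2O.
τ = R × C = 26.028 × 0.03793 L/cmH2O = 0.9872 s.
Fraction remaining = e^(−Te/τ) = e^(−1.58/0.9872) = 0.2018; trapped volume = 440.0 × 0.2018 = 88.792 mL.
Additional alveolar pressure from trapping ≈ V_trapped / C = 88.792 / 37.931 = 2.341 cmH2O.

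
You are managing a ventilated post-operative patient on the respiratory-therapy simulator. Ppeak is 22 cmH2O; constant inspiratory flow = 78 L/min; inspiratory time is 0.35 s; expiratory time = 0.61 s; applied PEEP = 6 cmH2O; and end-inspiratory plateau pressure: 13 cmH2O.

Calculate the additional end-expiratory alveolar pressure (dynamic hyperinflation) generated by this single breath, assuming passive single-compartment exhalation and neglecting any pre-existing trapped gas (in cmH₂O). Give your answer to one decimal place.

1.8

Flow: 78 L/min ÷ 60 = 1.3 L/s.
Vt = flow × Ti = 1.3 L/s × 0.35 s × 1000 mL/L = 455.0 mL.
R = (PIP − Pplat)/V̇ = (22 − 13) / 1.3 = 9.0/1.3 = 6.923 cmH2O·s/L.
C = Vt/(Pplat − PEEP) = 455.0 / (13 − 6) = 455.0/7.0 = 65.0 mL/cmH2O.
τ = R × C = 6.923 × 0.065 L/cmH2O = 0.45 s.
Fraction remaining = e^(−Te/τ) = e^(−0.61/0.45) = 0.2578; trapped volume = 455.0 × 0.2578 = 117.3 mL.
Additional alveolar pressure from trapping ≈ V_trapped / C = 117.3 / 65.0 = 1.805 cmH2O.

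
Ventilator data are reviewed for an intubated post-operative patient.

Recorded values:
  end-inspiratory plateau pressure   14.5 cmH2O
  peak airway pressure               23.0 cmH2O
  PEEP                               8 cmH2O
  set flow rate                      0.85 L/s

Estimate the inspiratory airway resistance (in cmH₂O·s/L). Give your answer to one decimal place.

Raw = (PIP − Pplat) / flow = (23.0 − 14.5) / 0.85 = 8.5 / 0.85 = 10.0 cmH2O·s/L.

10.0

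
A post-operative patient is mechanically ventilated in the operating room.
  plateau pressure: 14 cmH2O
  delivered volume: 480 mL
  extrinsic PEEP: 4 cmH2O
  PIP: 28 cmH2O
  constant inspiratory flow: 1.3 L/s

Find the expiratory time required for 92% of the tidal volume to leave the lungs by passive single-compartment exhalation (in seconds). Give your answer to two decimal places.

R = (PIP − Pplat)/V̇ = (28 − 14) / 1.3 = 14.0/1.3 = 10.769 cmH2O·s/L.
C = Vt/(Pplat − PEEP) = 480.0 / (14 − 4) = 480.0/10.0 = 48.0 mL/cmH2O.
τ = R × C = 10.769 × 0.048 L/cmH2O = 0.5169 s.
t = −τ·ln(1 − 0.92) = −0.5169·ln(0.08) = 1.306 s.

1.31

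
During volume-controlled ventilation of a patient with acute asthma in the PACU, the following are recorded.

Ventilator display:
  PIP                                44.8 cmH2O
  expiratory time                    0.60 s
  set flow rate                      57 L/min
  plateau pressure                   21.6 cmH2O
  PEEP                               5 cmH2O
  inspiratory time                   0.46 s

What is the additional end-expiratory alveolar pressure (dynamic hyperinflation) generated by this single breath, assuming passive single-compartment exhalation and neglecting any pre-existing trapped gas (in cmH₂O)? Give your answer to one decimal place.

Flow: 57 L/min ÷ 60 = 0.95 L/s.
Vt = flow × Ti = 0.95 L/s × 0.46 s × 1000 mL/L = 437.0 mL.
R = (PIP − Pplat)/V̇ = (44.8 − 21.6) / 0.95 = 23.2/0.95 = 24.421 cmH2O·s/L.
C = Vt/(Pplat − PEEP) = 437.0 / (21.6 − 5) = 437.0/16.6 = 26.325 mL/cmH2O.
τ = R × C = 24.421 × 0.02633 L/cmH2O = 0.643 s.
Fraction remaining = e^(−Te/τ) = e^(−0.60/0.643) = 0.3933; trapped volume = 437.0 × 0.3933 = 171.87 mL.
Additional alveolar pressure from trapping ≈ V_trapped / C = 171.87 / 26.325 = 6.529 cmH2O.

6.5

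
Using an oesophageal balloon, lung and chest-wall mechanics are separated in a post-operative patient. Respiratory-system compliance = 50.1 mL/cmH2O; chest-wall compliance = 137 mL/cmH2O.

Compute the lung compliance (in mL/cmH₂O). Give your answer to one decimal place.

1/CL = 1/Crs − 1/Ccw.
1/CL = 1/50.1 − 1/137 = 0.01266.
CL = 78.989 mL/cmH2O.

79.0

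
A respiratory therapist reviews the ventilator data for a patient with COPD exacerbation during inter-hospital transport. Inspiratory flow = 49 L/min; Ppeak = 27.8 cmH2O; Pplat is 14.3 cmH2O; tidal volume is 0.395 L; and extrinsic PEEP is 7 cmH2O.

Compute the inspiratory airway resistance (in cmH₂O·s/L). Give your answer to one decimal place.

16.5

Flow: 49 L/min ÷ 60 = 0.8167 L/s.
Raw = (PIP − Pplat) / flow = (27.8 − 14.3) / 0.8167 = 13.5 / 0.8167 = 16.53 cmH2O·s/L.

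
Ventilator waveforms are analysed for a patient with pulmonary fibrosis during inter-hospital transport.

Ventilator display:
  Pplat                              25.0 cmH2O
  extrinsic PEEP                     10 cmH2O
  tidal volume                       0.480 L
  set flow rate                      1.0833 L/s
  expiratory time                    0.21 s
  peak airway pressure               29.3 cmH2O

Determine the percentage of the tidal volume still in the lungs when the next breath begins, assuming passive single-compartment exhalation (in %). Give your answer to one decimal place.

19.1

R = (PIP − Pplat)/V̇ = (29.3 − 25.0) / 1.0833 = 4.3/1.0833 = 3.969 cmH2O·s/L.
C = Vt/(Pplat − PEEP) = 480.0 / (25.0 − 10) = 480.0/15.0 = 32.0 mL/cmH2O.
τ = R × C = 3.969 × 0.032 L/cmH2O = 0.127 s.
Fraction remaining at end-expiration = e^(−Te/τ) = e^(−0.21/0.127) = 0.1914 → 19.14%.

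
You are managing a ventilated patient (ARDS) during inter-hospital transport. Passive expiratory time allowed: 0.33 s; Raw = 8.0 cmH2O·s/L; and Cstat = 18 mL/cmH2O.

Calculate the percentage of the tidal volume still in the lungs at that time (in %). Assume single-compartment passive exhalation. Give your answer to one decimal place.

10.1

τ = R × C = 8.0 × 18 mL/cmH2O = 8.0 × 0.018 L/cmH2O = 0.144 s.
Passive exhalation: V(t)/V₀ = e^(−t/τ) = e^(−0.33/0.144) = 0.1011.
Fraction remaining = 0.1011 → 10.11%.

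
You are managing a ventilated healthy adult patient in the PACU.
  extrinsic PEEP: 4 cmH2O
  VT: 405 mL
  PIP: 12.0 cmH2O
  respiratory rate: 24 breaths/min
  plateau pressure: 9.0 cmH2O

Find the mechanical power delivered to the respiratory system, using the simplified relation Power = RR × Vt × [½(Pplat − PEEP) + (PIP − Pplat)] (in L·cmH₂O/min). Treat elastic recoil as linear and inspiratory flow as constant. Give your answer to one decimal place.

Per-breath work = Vt × [½(Pplat−PEEP) + (PIP−Pplat)] = 0.405 × [0.5×5.0 + 3.0] = 0.405 × 5.5 = 2.228 L·cmH2O.
Power = 24 × 2.228 = 53.472 L·cmH2O/min.

53.5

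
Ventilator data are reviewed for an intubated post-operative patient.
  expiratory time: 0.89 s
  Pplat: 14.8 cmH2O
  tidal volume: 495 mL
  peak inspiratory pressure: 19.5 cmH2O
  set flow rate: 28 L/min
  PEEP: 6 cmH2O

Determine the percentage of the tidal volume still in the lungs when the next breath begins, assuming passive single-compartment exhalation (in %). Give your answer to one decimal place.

Flow: 28 L/min ÷ 60 = 0.4667 L/s.
R = (PIP − Pplat)/V̇ = (19.5 − 14.8) / 0.4667 = 4.7/0.4667 = 10.071 cmH2O·s/L.
C = Vt/(Pplat − PEEP) = 495.0 / (14.8 − 6) = 495.0/8.8 = 56.25 mL/cmH2O.
τ = R × C = 10.071 × 0.05625 L/cmH2O = 0.5665 s.
Fraction remaining at end-expiration = e^(−Te/τ) = e^(−0.89/0.5665) = 0.2078 → 20.78%.

20.8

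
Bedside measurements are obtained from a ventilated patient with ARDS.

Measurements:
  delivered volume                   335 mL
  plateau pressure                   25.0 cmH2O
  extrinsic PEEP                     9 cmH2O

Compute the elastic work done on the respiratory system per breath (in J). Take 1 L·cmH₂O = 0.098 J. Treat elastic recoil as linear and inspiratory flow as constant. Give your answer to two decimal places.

0.26

Elastic work ≈ ½ × (Pplat − PEEP) × Vt = 0.5 × (25.0 − 9) × 0.335 L = 0.5 × 16.0 × 0.335 = 2.68 L·cmH2O.
× 0.098 J/(L·cmH2O) → 0.2626 J.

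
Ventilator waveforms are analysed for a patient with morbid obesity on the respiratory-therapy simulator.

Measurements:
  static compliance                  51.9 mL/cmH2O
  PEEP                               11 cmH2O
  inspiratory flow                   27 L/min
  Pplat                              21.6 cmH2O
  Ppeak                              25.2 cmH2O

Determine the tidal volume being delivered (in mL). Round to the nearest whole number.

550

Vt = Cstat × (Pplat − PEEP) = 51.9 × (21.6 − 11) = 51.9 × 10.6 = 550.14 mL.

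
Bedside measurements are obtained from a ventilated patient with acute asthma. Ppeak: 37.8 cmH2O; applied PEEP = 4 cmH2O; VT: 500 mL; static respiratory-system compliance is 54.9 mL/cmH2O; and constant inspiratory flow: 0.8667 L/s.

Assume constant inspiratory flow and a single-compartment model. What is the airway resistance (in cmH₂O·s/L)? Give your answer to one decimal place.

Equation of motion (constant flow): PIP = Vt/C + R·V̇ + PEEP.
R·V̇ = PIP − Vt/C − PEEP = 37.8 − 500/54.9 − 4 = 37.8 − 9.107 − 4 = 24.693 cmH2O.
R = 24.693 / 0.8667 = 28.491 cmH2O·s/L.

28.5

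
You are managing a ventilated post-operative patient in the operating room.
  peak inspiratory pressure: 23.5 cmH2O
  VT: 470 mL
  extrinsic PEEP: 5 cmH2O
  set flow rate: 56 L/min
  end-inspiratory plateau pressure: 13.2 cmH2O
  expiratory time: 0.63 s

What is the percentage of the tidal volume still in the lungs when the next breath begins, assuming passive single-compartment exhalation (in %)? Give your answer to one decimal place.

Flow: 56 L/min ÷ 60 = 0.9333 L/s.
R = (PIP − Pplat)/V̇ = (23.5 − 13.2) / 0.9333 = 10.3/0.9333 = 11.036 cmH2O·s/L.
C = Vt/(Pplat − PEEP) = 470.0 / (13.2 − 5) = 470.0/8.2 = 57.317 mL/cmH2O.
τ = R × C = 11.036 × 0.05732 L/cmH2O = 0.6326 s.
Fraction remaining at end-expiration = e^(−Te/τ) = e^(−0.63/0.6326) = 0.3694 → 36.94%.

36.9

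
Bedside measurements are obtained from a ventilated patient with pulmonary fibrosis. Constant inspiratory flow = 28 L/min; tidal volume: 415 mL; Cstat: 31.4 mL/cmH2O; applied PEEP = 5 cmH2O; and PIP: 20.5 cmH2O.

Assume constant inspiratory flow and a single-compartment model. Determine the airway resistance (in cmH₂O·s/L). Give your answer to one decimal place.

Flow: 28 L/min ÷ 60 = 0.4667 L/s.
Equation of motion (constant flow): PIP = Vt/C + R·V̇ + PEEP.
R·V̇ = PIP − Vt/C − PEEP = 20.5 − 415/31.4 − 5 = 20.5 − 13.217 − 5 = 2.283 cmH2O.
R = 2.283 / 0.4667 = 4.892 cmH2O·s/L.

4.9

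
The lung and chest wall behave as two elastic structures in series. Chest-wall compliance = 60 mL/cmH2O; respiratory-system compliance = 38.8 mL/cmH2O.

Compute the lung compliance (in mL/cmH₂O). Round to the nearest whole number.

110

1/CL = 1/Crs − 1/Ccw.
1/CL = 1/38.8 − 1/60 = 0.009107.
CL = 109.81 mL/cmH2O.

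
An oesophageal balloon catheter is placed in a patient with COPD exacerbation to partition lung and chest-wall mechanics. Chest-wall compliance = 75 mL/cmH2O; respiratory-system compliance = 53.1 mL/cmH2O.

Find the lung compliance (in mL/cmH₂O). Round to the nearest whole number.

182

1/CL = 1/Crs − 1/Ccw.
1/CL = 1/53.1 − 1/75 = 0.005499.
CL = 181.85 mL/cmH2O.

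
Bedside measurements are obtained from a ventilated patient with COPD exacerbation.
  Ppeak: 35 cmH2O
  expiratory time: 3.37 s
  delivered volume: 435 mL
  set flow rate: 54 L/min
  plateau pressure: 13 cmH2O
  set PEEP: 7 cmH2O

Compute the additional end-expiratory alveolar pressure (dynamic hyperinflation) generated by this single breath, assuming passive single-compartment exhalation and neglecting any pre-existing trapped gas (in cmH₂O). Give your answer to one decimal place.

0.9

Flow: 54 L/min ÷ 60 = 0.9 L/s.
R = (PIP − Pplat)/V̇ = (35 − 13) / 0.9 = 22.0/0.9 = 24.444 cmH2O·s/L.
C = Vt/(Pplat − PEEP) = 435.0 / (13 − 7) = 435.0/6.0 = 72.5 mL/cmH2O.
τ = R × C = 24.444 × 0.0725 L/cmH2O = 1.772 s.
Fraction remaining = e^(−Te/τ) = e^(−3.37/1.772) = 0.1493; trapped volume = 435.0 × 0.1493 = 64.946 mL.
Additional alveolar pressure from trapping ≈ V_trapped / C = 64.946 / 72.5 = 0.8958 cmH2O.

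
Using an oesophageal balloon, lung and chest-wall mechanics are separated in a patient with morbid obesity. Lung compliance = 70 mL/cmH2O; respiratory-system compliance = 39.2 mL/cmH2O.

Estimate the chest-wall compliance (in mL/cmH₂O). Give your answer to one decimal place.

1/Ccw = 1/Crs − 1/CL.
1/Ccw = 1/39.2 − 1/70 = 0.01122.
Ccw = 89.127 mL/cmH2O.

89.1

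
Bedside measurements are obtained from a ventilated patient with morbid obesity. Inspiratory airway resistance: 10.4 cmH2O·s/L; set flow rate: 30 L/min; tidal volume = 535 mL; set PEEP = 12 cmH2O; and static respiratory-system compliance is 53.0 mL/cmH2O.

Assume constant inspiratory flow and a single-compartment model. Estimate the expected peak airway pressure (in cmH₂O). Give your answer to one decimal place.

27.3

Flow: 30 L/min ÷ 60 = 0.5 L/s.
Equation of motion (constant flow): PIP = Vt/C + R·V̇ + PEEP.
PIP = 535/53.0 + 10.4×0.5 + 12 = 10.094 + 5.2 + 12 = 27.294 cmH2O.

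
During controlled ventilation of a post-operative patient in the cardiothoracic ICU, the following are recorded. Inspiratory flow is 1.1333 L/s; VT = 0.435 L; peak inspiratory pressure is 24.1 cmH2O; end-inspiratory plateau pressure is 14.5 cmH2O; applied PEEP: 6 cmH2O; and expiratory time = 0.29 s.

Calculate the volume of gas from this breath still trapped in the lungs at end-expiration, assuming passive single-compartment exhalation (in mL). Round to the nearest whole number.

223

R = (PIP − Pplat)/V̇ = (24.1 − 14.5) / 1.1333 = 9.6/1.1333 = 8.471 cmH2O·s/L.
C = Vt/(Pplat − PEEP) = 435.0 / (14.5 − 6) = 435.0/8.5 = 51.176 mL/cmH2O.
τ = R × C = 8.471 × 0.05118 L/cmH2O = 0.4335 s.
Fraction remaining = e^(−Te/τ) = e^(−0.29/0.4335) = 0.5122.
Trapped volume = 435.0 × 0.5122 = 222.81 mL.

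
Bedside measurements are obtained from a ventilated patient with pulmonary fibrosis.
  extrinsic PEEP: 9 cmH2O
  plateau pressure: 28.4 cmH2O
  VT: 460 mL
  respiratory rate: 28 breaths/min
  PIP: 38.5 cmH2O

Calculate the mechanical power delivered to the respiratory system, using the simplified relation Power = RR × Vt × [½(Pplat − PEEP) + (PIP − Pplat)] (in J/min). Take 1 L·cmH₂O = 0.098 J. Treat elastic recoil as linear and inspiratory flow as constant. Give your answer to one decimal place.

25.0

Per-breath work = Vt × [½(Pplat−PEEP) + (PIP−Pplat)] = 0.460 × [0.5×19.4 + 10.1] = 0.460 × 19.8 = 9.108 L·cmH2O.
Power = 28 × 9.108 = 255.02 L·cmH2O/min.
× 0.098 J/(L·cmH2O) → 24.992 J/min.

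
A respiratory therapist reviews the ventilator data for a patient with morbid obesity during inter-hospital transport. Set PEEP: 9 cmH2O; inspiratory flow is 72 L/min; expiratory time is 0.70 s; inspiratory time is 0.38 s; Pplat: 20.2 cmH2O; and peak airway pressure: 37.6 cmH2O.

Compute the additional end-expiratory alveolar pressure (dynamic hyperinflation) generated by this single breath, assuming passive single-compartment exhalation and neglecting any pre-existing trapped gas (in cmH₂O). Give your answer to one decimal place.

Flow: 72 L/min ÷ 60 = 1.2 L/s.
Vt = flow × Ti = 1.2 L/s × 0.38 s × 1000 mL/L = 456.0 mL.
R = (PIP − Pplat)/V̇ = (37.6 − 20.2) / 1.2 = 17.4/1.2 = 14.5 cmH2O·s/L.
C = Vt/(Pplat − PEEP) = 456.0 / (20.2 − 9) = 456.0/11.2 = 40.714 mL/cmH2O.
τ = R × C = 14.5 × 0.04071 L/cmH2O = 0.5903 s.
Fraction remaining = e^(−Te/τ) = e^(−0.70/0.5903) = 0.3055; trapped volume = 456.0 × 0.3055 = 139.31 mL.
Additional alveolar pressure from trapping ≈ V_trapped / C = 139.31 / 40.714 = 3.422 cmH2O.

3.4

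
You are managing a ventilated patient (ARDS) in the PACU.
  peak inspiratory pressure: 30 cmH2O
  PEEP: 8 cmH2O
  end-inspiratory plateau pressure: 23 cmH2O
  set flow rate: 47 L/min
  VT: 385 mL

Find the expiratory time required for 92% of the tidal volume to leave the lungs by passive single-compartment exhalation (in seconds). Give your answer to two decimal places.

Flow: 47 L/min ÷ 60 = 0.7833 L/s.
R = (PIP − Pplat)/V̇ = (30 − 23) / 0.7833 = 7.0/0.7833 = 8.937 cmH2O·s/L.
C = Vt/(Pplat − PEEP) = 385.0 / (23 − 8) = 385.0/15.0 = 25.667 mL/cmH2O.
τ = R × C = 8.937 × 0.02567 L/cmH2O = 0.2294 s.
t = −τ·ln(1 − 0.92) = −0.2294·ln(0.08) = 0.5794 s.

0.58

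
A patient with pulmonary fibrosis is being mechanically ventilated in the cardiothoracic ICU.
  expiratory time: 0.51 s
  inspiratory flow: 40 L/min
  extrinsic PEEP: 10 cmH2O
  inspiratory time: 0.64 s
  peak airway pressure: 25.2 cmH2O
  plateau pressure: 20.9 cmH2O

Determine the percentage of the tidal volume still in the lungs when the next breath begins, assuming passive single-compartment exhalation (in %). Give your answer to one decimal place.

13.3

Flow: 40 L/min ÷ 60 = 0.6667 L/s.
Vt = flow × Ti = 0.6667 L/s × 0.64 s × 1000 mL/L = 426.69 mL.
R = (PIP − Pplat)/V̇ = (25.2 − 20.9) / 0.6667 = 4.3/0.6667 = 6.45 cmH2O·s/L.
C = Vt/(Pplat − PEEP) = 426.69 / (20.9 − 10) = 426.69/10.9 = 39.146 mL/cmH2O.
τ = R × C = 6.45 × 0.03915 L/cmH2O = 0.2525 s.
Fraction remaining at end-expiration = e^(−Te/τ) = e^(−0.51/0.2525) = 0.1327 → 13.27%.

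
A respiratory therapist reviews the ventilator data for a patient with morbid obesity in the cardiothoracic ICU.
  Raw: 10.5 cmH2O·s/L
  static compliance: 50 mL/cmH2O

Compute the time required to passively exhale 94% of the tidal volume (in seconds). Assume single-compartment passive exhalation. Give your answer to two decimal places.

τ = R × C = 10.5 × 50 mL/cmH2O = 10.5 × 0.050 L/cmH2O = 0.525 s.
Exhaled fraction f = 1 − e^(−t/τ) → t = −τ·ln(1 − f) = −0.525·ln(0.06) = 1.477 s.

1.48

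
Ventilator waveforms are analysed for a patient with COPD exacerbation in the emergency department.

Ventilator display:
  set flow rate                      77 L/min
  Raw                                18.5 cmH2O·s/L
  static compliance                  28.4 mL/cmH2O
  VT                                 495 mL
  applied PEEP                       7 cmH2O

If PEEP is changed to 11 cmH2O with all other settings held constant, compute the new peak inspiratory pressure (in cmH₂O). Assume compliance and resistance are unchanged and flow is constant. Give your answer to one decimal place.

Flow: 77 L/min ÷ 60 = 1.2833 L/s.
PIP = Vt/C + R·V̇ + PEEP (constant-flow equation of motion).
Only the baseline term changes: ΔPIP = ΔPEEP = 11 − 7 = 4.0 cmH2O.
Original PIP = 495/28.4 + 18.5×1.2833 + 7 = 48.171 cmH2O; new PIP = 48.171 + (4.0) = 52.171 cmH2O.

52.2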